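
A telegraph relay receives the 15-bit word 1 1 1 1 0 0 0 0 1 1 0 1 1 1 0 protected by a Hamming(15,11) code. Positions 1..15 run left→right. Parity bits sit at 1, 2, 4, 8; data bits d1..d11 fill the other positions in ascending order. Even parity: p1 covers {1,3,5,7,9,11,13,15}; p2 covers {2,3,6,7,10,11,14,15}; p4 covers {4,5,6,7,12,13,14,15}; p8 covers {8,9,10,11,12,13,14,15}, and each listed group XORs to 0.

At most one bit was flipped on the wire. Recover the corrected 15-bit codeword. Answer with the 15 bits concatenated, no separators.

111100011101110

s1 (pos 1,3,5,7,9,11,13,15): 1⊕1⊕0⊕0⊕1⊕0⊕1⊕0 = 0
s2 (pos 2,3,6,7,10,11,14,15): 1⊕1⊕0⊕0⊕1⊕0⊕1⊕0 = 0
s4 (pos 4,5,6,7,12,13,14,15): 1⊕0⊕0⊕0⊕1⊕1⊕1⊕0 = 0
s8 (pos 8,9,10,11,12,13,14,15): 0⊕1⊕1⊕0⊕1⊕1⊕1⊕0 = 1
Syndrome s8…s1 = 1000 → error at position 8.
Flip position 8: 111100001101110 → 111100011101110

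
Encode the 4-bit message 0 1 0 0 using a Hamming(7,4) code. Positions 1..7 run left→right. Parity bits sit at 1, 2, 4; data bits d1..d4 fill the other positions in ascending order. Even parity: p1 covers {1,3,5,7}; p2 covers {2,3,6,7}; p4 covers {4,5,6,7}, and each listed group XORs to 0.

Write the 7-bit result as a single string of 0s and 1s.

Place data at non-parity positions: p1 p2 0 p4 1 0 0
p1 (pos 1,3,5,7): XOR of data positions = 0⊕1⊕0 = 1
p2 (pos 2,3,6,7): XOR of data positions = 0⊕0⊕0 = 0
p4 (pos 4,5,6,7): XOR of data positions = 1⊕0⊕0 = 1
Codeword: 1001100

1001100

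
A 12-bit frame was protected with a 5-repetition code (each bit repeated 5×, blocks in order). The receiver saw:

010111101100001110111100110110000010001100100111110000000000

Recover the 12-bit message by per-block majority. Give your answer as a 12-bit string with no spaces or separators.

110111000100

Block 1 (01011): 3 ones → 1
Block 2 (11011): 4 ones → 1
Block 3 (00001): 1 one → 0
Block 4 (11011): 4 ones → 1
Block 5 (11001): 3 ones → 1
Block 6 (10110): 3 ones → 1
Block 7 (00001): 1 one → 0
Block 8 (00011): 2 ones → 0
Block 9 (00100): 1 one → 0
Block 10 (11111): 5 ones → 1
Block 11 (00000): 0 ones → 0
Block 12 (00000): 0 ones → 0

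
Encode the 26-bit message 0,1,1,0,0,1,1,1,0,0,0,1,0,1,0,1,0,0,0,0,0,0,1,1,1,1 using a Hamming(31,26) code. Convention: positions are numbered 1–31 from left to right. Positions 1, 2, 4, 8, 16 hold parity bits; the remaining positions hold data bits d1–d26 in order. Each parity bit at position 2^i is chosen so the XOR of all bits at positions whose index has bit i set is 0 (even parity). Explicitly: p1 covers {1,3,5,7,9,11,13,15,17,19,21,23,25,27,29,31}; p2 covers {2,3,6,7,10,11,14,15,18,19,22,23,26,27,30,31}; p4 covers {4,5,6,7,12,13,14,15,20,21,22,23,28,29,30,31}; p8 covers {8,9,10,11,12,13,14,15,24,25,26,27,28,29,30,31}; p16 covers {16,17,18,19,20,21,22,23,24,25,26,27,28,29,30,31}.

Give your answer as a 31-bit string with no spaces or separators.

Place data at non-parity positions: p1 p2 0 p4 1 1 0 p8 0 1 1 1 0 0 0 p16 1 0 1 0 1 0 0 0 0 0 0 1 1 1 1
p1 (pos 1,3,5,7,9,11,13,15,17,19,21,23,25,27,29,31): XOR of data positions = 0⊕1⊕0⊕0⊕1⊕0⊕0⊕1⊕1⊕1⊕0⊕0⊕0⊕1⊕1 = 1
p2 (pos 2,3,6,7,10,11,14,15,18,19,22,23,26,27,30,31): XOR of data positions = 0⊕1⊕0⊕1⊕1⊕0⊕0⊕0⊕1⊕0⊕0⊕0⊕0⊕1⊕1 = 0
p4 (pos 4,5,6,7,12,13,14,15,20,21,22,23,28,29,30,31): XOR of data positions = 1⊕1⊕0⊕1⊕0⊕0⊕0⊕0⊕1⊕0⊕0⊕1⊕1⊕1⊕1 = 0
p8 (pos 8,9,10,11,12,13,14,15,24,25,26,27,28,29,30,31): XOR of data positions = 0⊕1⊕1⊕1⊕0⊕0⊕0⊕0⊕0⊕0⊕0⊕1⊕1⊕1⊕1 = 1
p16 (pos 16,17,18,19,20,21,22,23,24,25,26,27,28,29,30,31): XOR of data positions = 1⊕0⊕1⊕0⊕1⊕0⊕0⊕0⊕0⊕0⊕0⊕1⊕1⊕1⊕1 = 1
Codeword: 1000110101110001101010000001111

1000110101110001101010000001111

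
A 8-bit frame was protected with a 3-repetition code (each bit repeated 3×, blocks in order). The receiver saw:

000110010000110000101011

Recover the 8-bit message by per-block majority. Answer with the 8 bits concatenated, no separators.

Block 1 (000): 0 ones → 0
Block 2 (110): 2 ones → 1
Block 3 (010): 1 one → 0
Block 4 (000): 0 ones → 0
Block 5 (110): 2 ones → 1
Block 6 (000): 0 ones → 0
Block 7 (101): 2 ones → 1
Block 8 (011): 2 ones → 1

01001011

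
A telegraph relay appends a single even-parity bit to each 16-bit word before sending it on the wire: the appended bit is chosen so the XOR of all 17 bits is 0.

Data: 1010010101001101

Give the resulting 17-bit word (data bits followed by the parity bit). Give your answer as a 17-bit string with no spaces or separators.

10100101010011010

XOR of the 16 data bits: 1⊕0⊕1⊕0⊕0⊕1⊕0⊕1⊕0⊕1⊕0⊕0⊕1⊕1⊕0⊕1 = 0
Parity bit = 0 (so all 17 bits XOR to 0).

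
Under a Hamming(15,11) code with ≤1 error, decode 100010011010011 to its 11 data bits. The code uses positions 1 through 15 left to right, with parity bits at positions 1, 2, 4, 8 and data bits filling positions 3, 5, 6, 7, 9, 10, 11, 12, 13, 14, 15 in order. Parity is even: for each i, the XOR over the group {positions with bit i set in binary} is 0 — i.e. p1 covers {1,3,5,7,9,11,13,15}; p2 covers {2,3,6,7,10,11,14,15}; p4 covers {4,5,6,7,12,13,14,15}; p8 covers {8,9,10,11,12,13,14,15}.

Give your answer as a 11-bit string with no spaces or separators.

01001010010

s1 (pos 1,3,5,7,9,11,13,15): 1⊕0⊕1⊕0⊕1⊕1⊕0⊕1 = 1
s2 (pos 2,3,6,7,10,11,14,15): 0⊕0⊕0⊕0⊕0⊕1⊕1⊕1 = 1
s4 (pos 4,5,6,7,12,13,14,15): 0⊕1⊕0⊕0⊕0⊕0⊕1⊕1 = 1
s8 (pos 8,9,10,11,12,13,14,15): 1⊕1⊕0⊕1⊕0⊕0⊕1⊕1 = 1
Syndrome s8…s1 = 1111 → error at position 15.
Flip position 15: 100010011010011 → 100010011010010
Read data bits from positions 3,5,6,7,9,10,11,12,13,14,15: 01001010010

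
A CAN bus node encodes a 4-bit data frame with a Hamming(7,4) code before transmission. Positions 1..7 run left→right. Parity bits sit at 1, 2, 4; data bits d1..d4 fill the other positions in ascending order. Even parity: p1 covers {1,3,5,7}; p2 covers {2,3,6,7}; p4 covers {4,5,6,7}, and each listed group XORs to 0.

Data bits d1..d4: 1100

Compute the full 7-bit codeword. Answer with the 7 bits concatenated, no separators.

0111100

Place data at non-parity positions: p1 p2 1 p4 1 0 0
p1 (pos 1,3,5,7): XOR of data positions = 1⊕1⊕0 = 0
p2 (pos 2,3,6,7): XOR of data positions = 1⊕0⊕0 = 1
p4 (pos 4,5,6,7): XOR of data positions = 1⊕0⊕0 = 1
Codeword: 0111100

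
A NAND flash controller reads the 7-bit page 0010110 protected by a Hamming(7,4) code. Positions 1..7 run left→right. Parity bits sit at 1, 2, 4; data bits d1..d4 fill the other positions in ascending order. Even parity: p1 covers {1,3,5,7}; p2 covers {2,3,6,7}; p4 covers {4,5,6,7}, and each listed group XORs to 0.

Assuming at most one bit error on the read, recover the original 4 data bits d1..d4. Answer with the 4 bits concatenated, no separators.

1110

s1 (pos 1,3,5,7): 0⊕1⊕1⊕0 = 0
s2 (pos 2,3,6,7): 0⊕1⊕1⊕0 = 0
s4 (pos 4,5,6,7): 0⊕1⊕1⊕0 = 0
Syndrome s4…s1 = 000 → no error.
Read data bits from positions 3,5,6,7: 1110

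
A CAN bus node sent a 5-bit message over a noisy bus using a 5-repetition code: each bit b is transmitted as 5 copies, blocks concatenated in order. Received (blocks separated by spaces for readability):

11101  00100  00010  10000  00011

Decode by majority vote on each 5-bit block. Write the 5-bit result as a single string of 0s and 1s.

10000

Block 1 (11101): 4 ones → 1
Block 2 (00100): 1 one → 0
Block 3 (00010): 1 one → 0
Block 4 (10000): 1 one → 0
Block 5 (00011): 2 ones → 0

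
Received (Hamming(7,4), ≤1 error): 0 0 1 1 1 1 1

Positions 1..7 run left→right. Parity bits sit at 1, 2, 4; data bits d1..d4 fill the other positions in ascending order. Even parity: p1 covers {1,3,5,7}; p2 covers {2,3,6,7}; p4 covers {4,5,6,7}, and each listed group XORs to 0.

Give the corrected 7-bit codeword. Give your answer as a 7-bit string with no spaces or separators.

s1 (pos 1,3,5,7): 0⊕1⊕1⊕1 = 1
s2 (pos 2,3,6,7): 0⊕1⊕1⊕1 = 1
s4 (pos 4,5,6,7): 1⊕1⊕1⊕1 = 0
Syndrome s4…s1 = 011 → error at position 3.
Flip position 3: 0011111 → 0001111

0001111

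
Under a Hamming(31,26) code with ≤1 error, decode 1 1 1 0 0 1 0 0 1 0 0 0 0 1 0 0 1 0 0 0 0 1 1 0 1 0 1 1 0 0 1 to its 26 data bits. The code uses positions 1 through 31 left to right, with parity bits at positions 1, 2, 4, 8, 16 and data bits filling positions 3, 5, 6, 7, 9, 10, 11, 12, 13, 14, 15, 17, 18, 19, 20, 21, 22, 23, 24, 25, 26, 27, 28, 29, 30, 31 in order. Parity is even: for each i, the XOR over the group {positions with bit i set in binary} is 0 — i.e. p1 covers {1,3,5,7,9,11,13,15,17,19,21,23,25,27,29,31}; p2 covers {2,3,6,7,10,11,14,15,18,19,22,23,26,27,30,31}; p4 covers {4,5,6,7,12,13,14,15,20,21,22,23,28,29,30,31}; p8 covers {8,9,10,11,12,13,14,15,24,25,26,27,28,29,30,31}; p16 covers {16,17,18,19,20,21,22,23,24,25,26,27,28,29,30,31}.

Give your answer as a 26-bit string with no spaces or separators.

s1 (pos 1,3,5,7,9,11,13,15,17,19,21,23,25,27,29,31): 1⊕1⊕0⊕0⊕1⊕0⊕0⊕0⊕1⊕0⊕0⊕1⊕1⊕1⊕0⊕1 = 0
s2 (pos 2,3,6,7,10,11,14,15,18,19,22,23,26,27,30,31): 1⊕1⊕1⊕0⊕0⊕0⊕1⊕0⊕0⊕0⊕1⊕1⊕0⊕1⊕0⊕1 = 0
s4 (pos 4,5,6,7,12,13,14,15,20,21,22,23,28,29,30,31): 0⊕0⊕1⊕0⊕0⊕0⊕1⊕0⊕0⊕0⊕1⊕1⊕1⊕0⊕0⊕1 = 0
s8 (pos 8,9,10,11,12,13,14,15,24,25,26,27,28,29,30,31): 0⊕1⊕0⊕0⊕0⊕0⊕1⊕0⊕0⊕1⊕0⊕1⊕1⊕0⊕0⊕1 = 0
s16 (pos 16,17,18,19,20,21,22,23,24,25,26,27,28,29,30,31): 0⊕1⊕0⊕0⊕0⊕0⊕1⊕1⊕0⊕1⊕0⊕1⊕1⊕0⊕0⊕1 = 1
Syndrome s16…s1 = 10000 → error at position 16.
Flip position 16: 1110010010000100100001101011001 → 1110010010000101100001101011001
Read data bits from positions 3,5,6,7,9,10,11,12,13,14,15,17,18,19,20,21,22,23,24,25,26,27,28,29,30,31: 10101000010100001101011001

10101000010100001101011001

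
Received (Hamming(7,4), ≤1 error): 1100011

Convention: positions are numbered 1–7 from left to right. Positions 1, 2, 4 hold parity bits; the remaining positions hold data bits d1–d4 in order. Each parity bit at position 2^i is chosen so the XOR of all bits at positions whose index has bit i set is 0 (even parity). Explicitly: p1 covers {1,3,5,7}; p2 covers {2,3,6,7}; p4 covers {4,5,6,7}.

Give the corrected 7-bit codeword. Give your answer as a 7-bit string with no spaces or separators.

1000011

s1 (pos 1,3,5,7): 1⊕0⊕0⊕1 = 0
s2 (pos 2,3,6,7): 1⊕0⊕1⊕1 = 1
s4 (pos 4,5,6,7): 0⊕0⊕1⊕1 = 0
Syndrome s4…s1 = 010 → error at position 2.
Flip position 2: 1100011 → 1000011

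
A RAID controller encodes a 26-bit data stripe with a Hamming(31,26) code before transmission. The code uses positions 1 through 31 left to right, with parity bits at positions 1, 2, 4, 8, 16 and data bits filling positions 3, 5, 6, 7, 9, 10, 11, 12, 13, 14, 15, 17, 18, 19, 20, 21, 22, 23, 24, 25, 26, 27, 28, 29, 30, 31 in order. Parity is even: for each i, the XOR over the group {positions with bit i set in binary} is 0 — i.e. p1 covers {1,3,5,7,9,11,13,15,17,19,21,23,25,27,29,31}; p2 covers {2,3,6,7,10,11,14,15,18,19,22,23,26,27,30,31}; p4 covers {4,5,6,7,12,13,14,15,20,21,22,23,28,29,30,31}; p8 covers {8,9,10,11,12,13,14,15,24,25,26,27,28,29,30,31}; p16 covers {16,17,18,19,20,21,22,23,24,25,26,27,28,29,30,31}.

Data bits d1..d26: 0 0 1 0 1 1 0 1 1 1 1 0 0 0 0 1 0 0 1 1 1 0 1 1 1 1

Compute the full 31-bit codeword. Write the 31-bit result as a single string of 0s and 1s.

1100010111011110000010011101111

Place data at non-parity positions: p1 p2 0 p4 0 1 0 p8 1 1 0 1 1 1 1 p16 0 0 0 0 1 0 0 1 1 1 0 1 1 1 1
p1 (pos 1,3,5,7,9,11,13,15,17,19,21,23,25,27,29,31): XOR of data positions = 0⊕0⊕0⊕1⊕0⊕1⊕1⊕0⊕0⊕1⊕0⊕1⊕0⊕1⊕1 = 1
p2 (pos 2,3,6,7,10,11,14,15,18,19,22,23,26,27,30,31): XOR of data positions = 0⊕1⊕0⊕1⊕0⊕1⊕1⊕0⊕0⊕0⊕0⊕1⊕0⊕1⊕1 = 1
p4 (pos 4,5,6,7,12,13,14,15,20,21,22,23,28,29,30,31): XOR of data positions = 0⊕1⊕0⊕1⊕1⊕1⊕1⊕0⊕1⊕0⊕0⊕1⊕1⊕1⊕1 = 0
p8 (pos 8,9,10,11,12,13,14,15,24,25,26,27,28,29,30,31): XOR of data positions = 1⊕1⊕0⊕1⊕1⊕1⊕1⊕1⊕1⊕1⊕0⊕1⊕1⊕1⊕1 = 1
p16 (pos 16,17,18,19,20,21,22,23,24,25,26,27,28,29,30,31): XOR of data positions = 0⊕0⊕0⊕0⊕1⊕0⊕0⊕1⊕1⊕1⊕0⊕1⊕1⊕1⊕1 = 0
Codeword: 1100010111011110000010011101111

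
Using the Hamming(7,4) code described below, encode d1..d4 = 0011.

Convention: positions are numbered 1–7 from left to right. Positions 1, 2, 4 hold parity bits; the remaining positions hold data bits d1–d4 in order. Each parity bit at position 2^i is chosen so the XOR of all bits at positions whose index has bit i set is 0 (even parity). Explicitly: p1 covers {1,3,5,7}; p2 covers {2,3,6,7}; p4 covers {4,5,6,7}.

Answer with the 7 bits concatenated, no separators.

Place data at non-parity positions: p1 p2 0 p4 0 1 1
p1 (pos 1,3,5,7): XOR of data positions = 0⊕0⊕1 = 1
p2 (pos 2,3,6,7): XOR of data positions = 0⊕1⊕1 = 0
p4 (pos 4,5,6,7): XOR of data positions = 0⊕1⊕1 = 0
Codeword: 1000011

1000011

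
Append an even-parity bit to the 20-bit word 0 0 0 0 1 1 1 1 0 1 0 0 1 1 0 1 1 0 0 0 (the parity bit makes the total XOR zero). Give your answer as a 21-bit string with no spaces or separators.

000011110100110110001

XOR of the 20 data bits: 0⊕0⊕0⊕0⊕1⊕1⊕1⊕1⊕0⊕1⊕0⊕0⊕1⊕1⊕0⊕1⊕1⊕0⊕0⊕0 = 1
Parity bit = 1 (so all 21 bits XOR to 0).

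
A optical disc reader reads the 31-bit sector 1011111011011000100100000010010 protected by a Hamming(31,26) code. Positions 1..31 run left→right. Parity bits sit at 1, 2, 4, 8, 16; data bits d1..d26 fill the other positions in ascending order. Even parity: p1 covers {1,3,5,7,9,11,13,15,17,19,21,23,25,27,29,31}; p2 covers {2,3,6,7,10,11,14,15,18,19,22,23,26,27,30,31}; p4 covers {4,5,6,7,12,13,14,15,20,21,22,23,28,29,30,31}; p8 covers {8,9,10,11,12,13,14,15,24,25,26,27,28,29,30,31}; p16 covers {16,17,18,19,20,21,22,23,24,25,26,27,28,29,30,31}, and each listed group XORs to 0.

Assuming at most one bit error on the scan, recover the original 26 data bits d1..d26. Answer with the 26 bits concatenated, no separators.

s1 (pos 1,3,5,7,9,11,13,15,17,19,21,23,25,27,29,31): 1⊕1⊕1⊕1⊕1⊕0⊕1⊕0⊕1⊕0⊕0⊕0⊕0⊕1⊕0⊕0 = 0
s2 (pos 2,3,6,7,10,11,14,15,18,19,22,23,26,27,30,31): 0⊕1⊕1⊕1⊕1⊕0⊕0⊕0⊕0⊕0⊕0⊕0⊕0⊕1⊕1⊕0 = 0
s4 (pos 4,5,6,7,12,13,14,15,20,21,22,23,28,29,30,31): 1⊕1⊕1⊕1⊕1⊕1⊕0⊕0⊕1⊕0⊕0⊕0⊕0⊕0⊕1⊕0 = 0
s8 (pos 8,9,10,11,12,13,14,15,24,25,26,27,28,29,30,31): 0⊕1⊕1⊕0⊕1⊕1⊕0⊕0⊕0⊕0⊕0⊕1⊕0⊕0⊕1⊕0 = 0
s16 (pos 16,17,18,19,20,21,22,23,24,25,26,27,28,29,30,31): 0⊕1⊕0⊕0⊕1⊕0⊕0⊕0⊕0⊕0⊕0⊕1⊕0⊕0⊕1⊕0 = 0
Syndrome s16…s1 = 00000 → no error.
Read data bits from positions 3,5,6,7,9,10,11,12,13,14,15,17,18,19,20,21,22,23,24,25,26,27,28,29,30,31: 11111101100100100000010010

11111101100100100000010010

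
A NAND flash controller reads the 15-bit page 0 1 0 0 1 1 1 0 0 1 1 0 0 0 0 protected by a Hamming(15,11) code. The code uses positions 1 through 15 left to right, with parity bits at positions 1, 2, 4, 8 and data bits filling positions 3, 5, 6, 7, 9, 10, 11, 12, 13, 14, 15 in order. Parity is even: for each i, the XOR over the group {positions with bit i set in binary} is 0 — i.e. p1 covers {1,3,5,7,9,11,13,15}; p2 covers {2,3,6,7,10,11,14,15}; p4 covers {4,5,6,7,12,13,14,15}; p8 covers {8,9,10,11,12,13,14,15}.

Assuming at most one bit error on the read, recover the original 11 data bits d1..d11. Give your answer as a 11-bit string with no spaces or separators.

01100110000

s1 (pos 1,3,5,7,9,11,13,15): 0⊕0⊕1⊕1⊕0⊕1⊕0⊕0 = 1
s2 (pos 2,3,6,7,10,11,14,15): 1⊕0⊕1⊕1⊕1⊕1⊕0⊕0 = 1
s4 (pos 4,5,6,7,12,13,14,15): 0⊕1⊕1⊕1⊕0⊕0⊕0⊕0 = 1
s8 (pos 8,9,10,11,12,13,14,15): 0⊕0⊕1⊕1⊕0⊕0⊕0⊕0 = 0
Syndrome s8…s1 = 0111 → error at position 7.
Flip position 7: 010011100110000 → 010011000110000
Read data bits from positions 3,5,6,7,9,10,11,12,13,14,15: 01100110000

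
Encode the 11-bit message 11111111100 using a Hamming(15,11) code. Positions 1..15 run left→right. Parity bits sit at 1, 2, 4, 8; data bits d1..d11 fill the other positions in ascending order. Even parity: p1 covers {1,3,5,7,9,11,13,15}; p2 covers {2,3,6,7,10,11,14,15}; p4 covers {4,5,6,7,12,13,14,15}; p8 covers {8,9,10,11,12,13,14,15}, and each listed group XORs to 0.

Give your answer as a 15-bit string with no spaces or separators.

011111111111100

Place data at non-parity positions: p1 p2 1 p4 1 1 1 p8 1 1 1 1 1 0 0
p1 (pos 1,3,5,7,9,11,13,15): XOR of data positions = 1⊕1⊕1⊕1⊕1⊕1⊕0 = 0
p2 (pos 2,3,6,7,10,11,14,15): XOR of data positions = 1⊕1⊕1⊕1⊕1⊕0⊕0 = 1
p4 (pos 4,5,6,7,12,13,14,15): XOR of data positions = 1⊕1⊕1⊕1⊕1⊕0⊕0 = 1
p8 (pos 8,9,10,11,12,13,14,15): XOR of data positions = 1⊕1⊕1⊕1⊕1⊕0⊕0 = 1
Codeword: 011111111111100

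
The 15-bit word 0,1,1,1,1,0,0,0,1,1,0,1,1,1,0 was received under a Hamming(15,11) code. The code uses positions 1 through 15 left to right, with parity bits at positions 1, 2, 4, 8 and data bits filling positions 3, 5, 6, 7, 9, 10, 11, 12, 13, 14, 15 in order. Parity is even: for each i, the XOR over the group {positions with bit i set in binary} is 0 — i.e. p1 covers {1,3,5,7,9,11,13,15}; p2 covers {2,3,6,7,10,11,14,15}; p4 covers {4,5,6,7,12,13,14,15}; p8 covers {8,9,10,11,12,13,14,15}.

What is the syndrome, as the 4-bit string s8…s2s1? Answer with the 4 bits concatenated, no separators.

1100

s1 (pos 1,3,5,7,9,11,13,15): 0⊕1⊕1⊕0⊕1⊕0⊕1⊕0 = 0
s2 (pos 2,3,6,7,10,11,14,15): 1⊕1⊕0⊕0⊕1⊕0⊕1⊕0 = 0
s4 (pos 4,5,6,7,12,13,14,15): 1⊕1⊕0⊕0⊕1⊕1⊕1⊕0 = 1
s8 (pos 8,9,10,11,12,13,14,15): 0⊕1⊕1⊕0⊕1⊕1⊕1⊕0 = 1
Syndrome s8…s1 = 1100 → error at position 12.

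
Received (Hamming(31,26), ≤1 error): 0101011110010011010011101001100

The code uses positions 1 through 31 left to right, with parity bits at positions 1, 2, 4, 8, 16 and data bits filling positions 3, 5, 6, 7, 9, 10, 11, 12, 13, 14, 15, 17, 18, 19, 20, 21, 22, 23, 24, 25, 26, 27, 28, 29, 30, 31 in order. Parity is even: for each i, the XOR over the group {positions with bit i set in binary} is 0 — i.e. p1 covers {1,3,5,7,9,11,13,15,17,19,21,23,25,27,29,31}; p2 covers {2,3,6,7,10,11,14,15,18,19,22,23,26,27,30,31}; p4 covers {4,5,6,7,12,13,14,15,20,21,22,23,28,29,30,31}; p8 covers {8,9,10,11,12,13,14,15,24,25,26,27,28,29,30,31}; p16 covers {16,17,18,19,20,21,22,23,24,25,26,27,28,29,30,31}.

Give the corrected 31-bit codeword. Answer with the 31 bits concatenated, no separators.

s1 (pos 1,3,5,7,9,11,13,15,17,19,21,23,25,27,29,31): 0⊕0⊕0⊕1⊕1⊕0⊕0⊕1⊕0⊕0⊕1⊕1⊕1⊕0⊕1⊕0 = 1
s2 (pos 2,3,6,7,10,11,14,15,18,19,22,23,26,27,30,31): 1⊕0⊕1⊕1⊕0⊕0⊕0⊕1⊕1⊕0⊕1⊕1⊕0⊕0⊕0⊕0 = 1
s4 (pos 4,5,6,7,12,13,14,15,20,21,22,23,28,29,30,31): 1⊕0⊕1⊕1⊕1⊕0⊕0⊕1⊕0⊕1⊕1⊕1⊕1⊕1⊕0⊕0 = 0
s8 (pos 8,9,10,11,12,13,14,15,24,25,26,27,28,29,30,31): 1⊕1⊕0⊕0⊕1⊕0⊕0⊕1⊕0⊕1⊕0⊕0⊕1⊕1⊕0⊕0 = 1
s16 (pos 16,17,18,19,20,21,22,23,24,25,26,27,28,29,30,31): 1⊕0⊕1⊕0⊕0⊕1⊕1⊕1⊕0⊕1⊕0⊕0⊕1⊕1⊕0⊕0 = 0
Syndrome s16…s1 = 01011 → error at position 11.
Flip position 11: 0101011110010011010011101001100 → 0101011110110011010011101001100

0101011110110011010011101001100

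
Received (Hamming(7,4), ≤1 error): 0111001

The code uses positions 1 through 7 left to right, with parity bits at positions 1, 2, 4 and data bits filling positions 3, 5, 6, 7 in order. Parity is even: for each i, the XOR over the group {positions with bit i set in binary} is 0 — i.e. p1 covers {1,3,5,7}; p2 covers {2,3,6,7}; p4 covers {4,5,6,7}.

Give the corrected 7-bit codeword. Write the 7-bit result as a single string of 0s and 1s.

0011001

s1 (pos 1,3,5,7): 0⊕1⊕0⊕1 = 0
s2 (pos 2,3,6,7): 1⊕1⊕0⊕1 = 1
s4 (pos 4,5,6,7): 1⊕0⊕0⊕1 = 0
Syndrome s4…s1 = 010 → error at position 2.
Flip position 2: 0111001 → 0011001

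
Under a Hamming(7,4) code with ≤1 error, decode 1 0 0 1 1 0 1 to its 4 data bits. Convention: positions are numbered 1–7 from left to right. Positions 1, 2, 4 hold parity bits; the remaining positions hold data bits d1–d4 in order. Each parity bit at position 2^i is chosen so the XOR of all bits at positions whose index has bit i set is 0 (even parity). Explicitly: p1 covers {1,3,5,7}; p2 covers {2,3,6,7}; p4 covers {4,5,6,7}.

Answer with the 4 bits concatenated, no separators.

0100

s1 (pos 1,3,5,7): 1⊕0⊕1⊕1 = 1
s2 (pos 2,3,6,7): 0⊕0⊕0⊕1 = 1
s4 (pos 4,5,6,7): 1⊕1⊕0⊕1 = 1
Syndrome s4…s1 = 111 → error at position 7.
Flip position 7: 1001101 → 1001100
Read data bits from positions 3,5,6,7: 0100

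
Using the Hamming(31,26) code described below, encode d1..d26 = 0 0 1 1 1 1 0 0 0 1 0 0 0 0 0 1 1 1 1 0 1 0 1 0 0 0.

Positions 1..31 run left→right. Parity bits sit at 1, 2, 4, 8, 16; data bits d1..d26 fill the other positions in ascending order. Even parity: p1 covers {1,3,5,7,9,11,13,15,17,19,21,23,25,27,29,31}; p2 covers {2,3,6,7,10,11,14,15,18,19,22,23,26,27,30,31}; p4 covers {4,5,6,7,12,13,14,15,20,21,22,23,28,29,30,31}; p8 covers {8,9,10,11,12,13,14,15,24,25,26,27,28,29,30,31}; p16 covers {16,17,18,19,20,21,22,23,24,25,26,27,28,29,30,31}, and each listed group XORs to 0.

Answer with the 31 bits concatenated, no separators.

0101011011000100000011110101000

Place data at non-parity positions: p1 p2 0 p4 0 1 1 p8 1 1 0 0 0 1 0 p16 0 0 0 0 1 1 1 1 0 1 0 1 0 0 0
p1 (pos 1,3,5,7,9,11,13,15,17,19,21,23,25,27,29,31): XOR of data positions = 0⊕0⊕1⊕1⊕0⊕0⊕0⊕0⊕0⊕1⊕1⊕0⊕0⊕0⊕0 = 0
p2 (pos 2,3,6,7,10,11,14,15,18,19,22,23,26,27,30,31): XOR of data positions = 0⊕1⊕1⊕1⊕0⊕1⊕0⊕0⊕0⊕1⊕1⊕1⊕0⊕0⊕0 = 1
p4 (pos 4,5,6,7,12,13,14,15,20,21,22,23,28,29,30,31): XOR of data positions = 0⊕1⊕1⊕0⊕0⊕1⊕0⊕0⊕1⊕1⊕1⊕1⊕0⊕0⊕0 = 1
p8 (pos 8,9,10,11,12,13,14,15,24,25,26,27,28,29,30,31): XOR of data positions = 1⊕1⊕0⊕0⊕0⊕1⊕0⊕1⊕0⊕1⊕0⊕1⊕0⊕0⊕0 = 0
p16 (pos 16,17,18,19,20,21,22,23,24,25,26,27,28,29,30,31): XOR of data positions = 0⊕0⊕0⊕0⊕1⊕1⊕1⊕1⊕0⊕1⊕0⊕1⊕0⊕0⊕0 = 0
Codeword: 0101011011000100000011110101000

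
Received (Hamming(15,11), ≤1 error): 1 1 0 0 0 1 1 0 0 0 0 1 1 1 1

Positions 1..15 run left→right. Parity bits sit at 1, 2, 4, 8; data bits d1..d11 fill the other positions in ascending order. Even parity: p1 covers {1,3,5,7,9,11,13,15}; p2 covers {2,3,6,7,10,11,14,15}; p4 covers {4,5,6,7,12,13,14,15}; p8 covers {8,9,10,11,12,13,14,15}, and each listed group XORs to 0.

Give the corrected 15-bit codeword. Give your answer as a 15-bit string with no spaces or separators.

100001100001111

s1 (pos 1,3,5,7,9,11,13,15): 1⊕0⊕0⊕1⊕0⊕0⊕1⊕1 = 0
s2 (pos 2,3,6,7,10,11,14,15): 1⊕0⊕1⊕1⊕0⊕0⊕1⊕1 = 1
s4 (pos 4,5,6,7,12,13,14,15): 0⊕0⊕1⊕1⊕1⊕1⊕1⊕1 = 0
s8 (pos 8,9,10,11,12,13,14,15): 0⊕0⊕0⊕0⊕1⊕1⊕1⊕1 = 0
Syndrome s8…s1 = 0010 → error at position 2.
Flip position 2: 110001100001111 → 100001100001111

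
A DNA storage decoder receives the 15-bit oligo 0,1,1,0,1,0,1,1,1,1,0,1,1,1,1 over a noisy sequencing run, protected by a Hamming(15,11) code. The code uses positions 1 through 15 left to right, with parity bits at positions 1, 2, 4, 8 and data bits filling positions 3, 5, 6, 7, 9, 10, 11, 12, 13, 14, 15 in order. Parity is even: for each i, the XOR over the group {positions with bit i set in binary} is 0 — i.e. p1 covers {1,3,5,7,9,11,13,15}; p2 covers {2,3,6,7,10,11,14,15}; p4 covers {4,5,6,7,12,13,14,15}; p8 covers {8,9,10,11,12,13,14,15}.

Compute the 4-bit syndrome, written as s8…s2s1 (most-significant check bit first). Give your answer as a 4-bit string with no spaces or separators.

1000

s1 (pos 1,3,5,7,9,11,13,15): 0⊕1⊕1⊕1⊕1⊕0⊕1⊕1 = 0
s2 (pos 2,3,6,7,10,11,14,15): 1⊕1⊕0⊕1⊕1⊕0⊕1⊕1 = 0
s4 (pos 4,5,6,7,12,13,14,15): 0⊕1⊕0⊕1⊕1⊕1⊕1⊕1 = 0
s8 (pos 8,9,10,11,12,13,14,15): 1⊕1⊕1⊕0⊕1⊕1⊕1⊕1 = 1
Syndrome s8…s1 = 1000 → error at position 8.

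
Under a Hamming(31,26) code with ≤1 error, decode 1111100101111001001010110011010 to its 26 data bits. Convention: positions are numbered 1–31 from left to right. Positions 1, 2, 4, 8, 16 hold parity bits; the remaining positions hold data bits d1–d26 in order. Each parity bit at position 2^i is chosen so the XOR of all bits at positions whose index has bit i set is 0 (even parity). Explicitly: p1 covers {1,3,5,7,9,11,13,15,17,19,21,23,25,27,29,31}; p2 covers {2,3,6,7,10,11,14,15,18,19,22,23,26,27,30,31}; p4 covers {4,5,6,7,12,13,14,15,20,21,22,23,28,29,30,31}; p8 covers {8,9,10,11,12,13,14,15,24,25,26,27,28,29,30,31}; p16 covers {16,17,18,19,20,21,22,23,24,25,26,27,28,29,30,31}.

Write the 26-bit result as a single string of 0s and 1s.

s1 (pos 1,3,5,7,9,11,13,15,17,19,21,23,25,27,29,31): 1⊕1⊕1⊕0⊕0⊕1⊕1⊕0⊕0⊕1⊕1⊕1⊕0⊕1⊕0⊕0 = 1
s2 (pos 2,3,6,7,10,11,14,15,18,19,22,23,26,27,30,31): 1⊕1⊕0⊕0⊕1⊕1⊕0⊕0⊕0⊕1⊕0⊕1⊕0⊕1⊕1⊕0 = 0
s4 (pos 4,5,6,7,12,13,14,15,20,21,22,23,28,29,30,31): 1⊕1⊕0⊕0⊕1⊕1⊕0⊕0⊕0⊕1⊕0⊕1⊕1⊕0⊕1⊕0 = 0
s8 (pos 8,9,10,11,12,13,14,15,24,25,26,27,28,29,30,31): 1⊕0⊕1⊕1⊕1⊕1⊕0⊕0⊕1⊕0⊕0⊕1⊕1⊕0⊕1⊕0 = 1
s16 (pos 16,17,18,19,20,21,22,23,24,25,26,27,28,29,30,31): 1⊕0⊕0⊕1⊕0⊕1⊕0⊕1⊕1⊕0⊕0⊕1⊕1⊕0⊕1⊕0 = 0
Syndrome s16…s1 = 01001 → error at position 9.
Flip position 9: 1111100101111001001010110011010 → 1111100111111001001010110011010
Read data bits from positions 3,5,6,7,9,10,11,12,13,14,15,17,18,19,20,21,22,23,24,25,26,27,28,29,30,31: 11001111100001010110011010

11001111100001010110011010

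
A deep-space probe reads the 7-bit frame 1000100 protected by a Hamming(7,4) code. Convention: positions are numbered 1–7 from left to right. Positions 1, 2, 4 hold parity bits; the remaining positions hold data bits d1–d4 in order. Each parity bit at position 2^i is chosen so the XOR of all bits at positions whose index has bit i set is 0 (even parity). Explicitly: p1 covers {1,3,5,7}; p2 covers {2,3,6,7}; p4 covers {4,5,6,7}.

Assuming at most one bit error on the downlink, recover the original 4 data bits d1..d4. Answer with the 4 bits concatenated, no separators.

s1 (pos 1,3,5,7): 1⊕0⊕1⊕0 = 0
s2 (pos 2,3,6,7): 0⊕0⊕0⊕0 = 0
s4 (pos 4,5,6,7): 0⊕1⊕0⊕0 = 1
Syndrome s4…s1 = 100 → error at position 4.
Flip position 4: 1000100 → 1001100
Read data bits from positions 3,5,6,7: 0100

0100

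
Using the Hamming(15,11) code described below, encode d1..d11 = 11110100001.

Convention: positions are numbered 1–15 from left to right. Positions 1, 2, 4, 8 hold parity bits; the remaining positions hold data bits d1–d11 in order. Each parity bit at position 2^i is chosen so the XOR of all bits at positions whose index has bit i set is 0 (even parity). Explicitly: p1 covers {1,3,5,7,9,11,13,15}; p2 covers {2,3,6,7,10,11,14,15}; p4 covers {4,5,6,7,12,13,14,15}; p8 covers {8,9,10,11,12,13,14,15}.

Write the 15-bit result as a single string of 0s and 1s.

Place data at non-parity positions: p1 p2 1 p4 1 1 1 p8 0 1 0 0 0 0 1
p1 (pos 1,3,5,7,9,11,13,15): XOR of data positions = 1⊕1⊕1⊕0⊕0⊕0⊕1 = 0
p2 (pos 2,3,6,7,10,11,14,15): XOR of data positions = 1⊕1⊕1⊕1⊕0⊕0⊕1 = 1
p4 (pos 4,5,6,7,12,13,14,15): XOR of data positions = 1⊕1⊕1⊕0⊕0⊕0⊕1 = 0
p8 (pos 8,9,10,11,12,13,14,15): XOR of data positions = 0⊕1⊕0⊕0⊕0⊕0⊕1 = 0
Codeword: 011011100100001

011011100100001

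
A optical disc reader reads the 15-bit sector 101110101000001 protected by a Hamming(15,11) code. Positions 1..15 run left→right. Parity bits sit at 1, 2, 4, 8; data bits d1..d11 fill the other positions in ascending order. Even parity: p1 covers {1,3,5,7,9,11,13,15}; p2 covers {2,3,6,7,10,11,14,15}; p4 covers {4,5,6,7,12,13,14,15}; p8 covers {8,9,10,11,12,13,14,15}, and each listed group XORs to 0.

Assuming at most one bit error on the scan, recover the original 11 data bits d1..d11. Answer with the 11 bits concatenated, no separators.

s1 (pos 1,3,5,7,9,11,13,15): 1⊕1⊕1⊕1⊕1⊕0⊕0⊕1 = 0
s2 (pos 2,3,6,7,10,11,14,15): 0⊕1⊕0⊕1⊕0⊕0⊕0⊕1 = 1
s4 (pos 4,5,6,7,12,13,14,15): 1⊕1⊕0⊕1⊕0⊕0⊕0⊕1 = 0
s8 (pos 8,9,10,11,12,13,14,15): 0⊕1⊕0⊕0⊕0⊕0⊕0⊕1 = 0
Syndrome s8…s1 = 0010 → error at position 2.
Flip position 2: 101110101000001 → 111110101000001
Read data bits from positions 3,5,6,7,9,10,11,12,13,14,15: 11011000001

11011000001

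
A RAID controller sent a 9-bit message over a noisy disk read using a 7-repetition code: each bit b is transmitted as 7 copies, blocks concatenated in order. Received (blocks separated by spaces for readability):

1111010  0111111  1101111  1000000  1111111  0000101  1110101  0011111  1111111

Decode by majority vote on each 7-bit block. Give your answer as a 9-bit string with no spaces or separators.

Block 1 (1111010): 5 ones → 1
Block 2 (0111111): 6 ones → 1
Block 3 (1101111): 6 ones → 1
Block 4 (1000000): 1 one → 0
Block 5 (1111111): 7 ones → 1
Block 6 (0000101): 2 ones → 0
Block 7 (1110101): 5 ones → 1
Block 8 (0011111): 5 ones → 1
Block 9 (1111111): 7 ones → 1

111010111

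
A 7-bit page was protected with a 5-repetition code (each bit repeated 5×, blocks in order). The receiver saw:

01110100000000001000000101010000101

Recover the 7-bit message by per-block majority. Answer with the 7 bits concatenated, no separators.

1000000

Block 1 (01110): 3 ones → 1
Block 2 (10000): 1 one → 0
Block 3 (00000): 0 ones → 0
Block 4 (01000): 1 one → 0
Block 5 (00010): 1 one → 0
Block 6 (10100): 2 ones → 0
Block 7 (00101): 2 ones → 0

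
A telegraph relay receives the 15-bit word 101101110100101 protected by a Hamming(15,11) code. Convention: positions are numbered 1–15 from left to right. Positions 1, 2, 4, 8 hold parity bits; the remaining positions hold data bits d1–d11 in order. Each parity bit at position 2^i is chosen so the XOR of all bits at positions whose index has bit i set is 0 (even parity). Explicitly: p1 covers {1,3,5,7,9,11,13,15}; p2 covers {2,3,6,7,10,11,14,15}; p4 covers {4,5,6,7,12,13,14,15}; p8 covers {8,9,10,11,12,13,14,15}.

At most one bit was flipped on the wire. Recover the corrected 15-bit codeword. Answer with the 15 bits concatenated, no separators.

s1 (pos 1,3,5,7,9,11,13,15): 1⊕1⊕0⊕1⊕0⊕0⊕1⊕1 = 1
s2 (pos 2,3,6,7,10,11,14,15): 0⊕1⊕1⊕1⊕1⊕0⊕0⊕1 = 1
s4 (pos 4,5,6,7,12,13,14,15): 1⊕0⊕1⊕1⊕0⊕1⊕0⊕1 = 1
s8 (pos 8,9,10,11,12,13,14,15): 1⊕0⊕1⊕0⊕0⊕1⊕0⊕1 = 0
Syndrome s8…s1 = 0111 → error at position 7.
Flip position 7: 101101110100101 → 101101010100101

101101010100101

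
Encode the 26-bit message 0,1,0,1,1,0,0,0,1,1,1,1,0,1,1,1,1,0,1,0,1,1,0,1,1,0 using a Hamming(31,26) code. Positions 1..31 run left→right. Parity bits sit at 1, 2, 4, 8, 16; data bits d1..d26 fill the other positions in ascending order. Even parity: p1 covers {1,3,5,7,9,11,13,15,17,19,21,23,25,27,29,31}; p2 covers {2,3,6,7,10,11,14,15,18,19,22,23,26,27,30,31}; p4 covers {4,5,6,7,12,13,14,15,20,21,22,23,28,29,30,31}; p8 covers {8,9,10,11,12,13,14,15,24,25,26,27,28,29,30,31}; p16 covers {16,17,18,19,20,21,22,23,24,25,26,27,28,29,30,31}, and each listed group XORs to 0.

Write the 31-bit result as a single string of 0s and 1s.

Place data at non-parity positions: p1 p2 0 p4 1 0 1 p8 1 0 0 0 1 1 1 p16 1 0 1 1 1 1 0 1 0 1 1 0 1 1 0
p1 (pos 1,3,5,7,9,11,13,15,17,19,21,23,25,27,29,31): XOR of data positions = 0⊕1⊕1⊕1⊕0⊕1⊕1⊕1⊕1⊕1⊕0⊕0⊕1⊕1⊕0 = 0
p2 (pos 2,3,6,7,10,11,14,15,18,19,22,23,26,27,30,31): XOR of data positions = 0⊕0⊕1⊕0⊕0⊕1⊕1⊕0⊕1⊕1⊕0⊕1⊕1⊕1⊕0 = 0
p4 (pos 4,5,6,7,12,13,14,15,20,21,22,23,28,29,30,31): XOR of data positions = 1⊕0⊕1⊕0⊕1⊕1⊕1⊕1⊕1⊕1⊕0⊕0⊕1⊕1⊕0 = 0
p8 (pos 8,9,10,11,12,13,14,15,24,25,26,27,28,29,30,31): XOR of data positions = 1⊕0⊕0⊕0⊕1⊕1⊕1⊕1⊕0⊕1⊕1⊕0⊕1⊕1⊕0 = 1
p16 (pos 16,17,18,19,20,21,22,23,24,25,26,27,28,29,30,31): XOR of data positions = 1⊕0⊕1⊕1⊕1⊕1⊕0⊕1⊕0⊕1⊕1⊕0⊕1⊕1⊕0 = 0
Codeword: 0000101110001110101111010110110

0000101110001110101111010110110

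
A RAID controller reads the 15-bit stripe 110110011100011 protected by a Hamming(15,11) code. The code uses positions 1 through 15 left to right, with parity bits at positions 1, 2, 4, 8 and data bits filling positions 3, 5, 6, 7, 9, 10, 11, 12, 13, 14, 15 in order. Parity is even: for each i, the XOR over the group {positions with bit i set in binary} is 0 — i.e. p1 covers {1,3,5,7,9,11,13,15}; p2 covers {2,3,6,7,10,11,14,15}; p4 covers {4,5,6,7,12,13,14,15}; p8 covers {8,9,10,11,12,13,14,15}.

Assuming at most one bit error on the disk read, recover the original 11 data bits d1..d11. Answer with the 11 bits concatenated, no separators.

01001100011

s1 (pos 1,3,5,7,9,11,13,15): 1⊕0⊕1⊕0⊕1⊕0⊕0⊕1 = 0
s2 (pos 2,3,6,7,10,11,14,15): 1⊕0⊕0⊕0⊕1⊕0⊕1⊕1 = 0
s4 (pos 4,5,6,7,12,13,14,15): 1⊕1⊕0⊕0⊕0⊕0⊕1⊕1 = 0
s8 (pos 8,9,10,11,12,13,14,15): 1⊕1⊕1⊕0⊕0⊕0⊕1⊕1 = 1
Syndrome s8…s1 = 1000 → error at position 8.
Flip position 8: 110110011100011 → 110110001100011
Read data bits from positions 3,5,6,7,9,10,11,12,13,14,15: 01001100011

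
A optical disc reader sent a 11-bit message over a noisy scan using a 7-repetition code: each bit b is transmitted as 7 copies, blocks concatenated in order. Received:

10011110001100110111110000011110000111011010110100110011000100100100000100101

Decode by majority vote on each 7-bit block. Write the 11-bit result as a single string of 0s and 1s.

Block 1 (1001111): 5 ones → 1
Block 2 (0001100): 2 ones → 0
Block 3 (1101111): 6 ones → 1
Block 4 (1000001): 2 ones → 0
Block 5 (1110000): 3 ones → 0
Block 6 (1110110): 5 ones → 1
Block 7 (1011010): 4 ones → 1
Block 8 (0110011): 4 ones → 1
Block 9 (0001001): 2 ones → 0
Block 10 (0010000): 1 one → 0
Block 11 (0100101): 3 ones → 0

10100111000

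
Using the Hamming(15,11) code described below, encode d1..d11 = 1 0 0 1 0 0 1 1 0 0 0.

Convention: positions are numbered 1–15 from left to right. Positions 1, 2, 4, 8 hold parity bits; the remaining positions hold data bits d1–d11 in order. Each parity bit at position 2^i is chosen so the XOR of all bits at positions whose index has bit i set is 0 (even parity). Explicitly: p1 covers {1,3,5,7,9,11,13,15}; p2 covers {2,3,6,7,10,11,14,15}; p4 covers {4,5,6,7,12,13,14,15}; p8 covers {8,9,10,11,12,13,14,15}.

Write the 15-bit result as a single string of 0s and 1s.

Place data at non-parity positions: p1 p2 1 p4 0 0 1 p8 0 0 1 1 0 0 0
p1 (pos 1,3,5,7,9,11,13,15): XOR of data positions = 1⊕0⊕1⊕0⊕1⊕0⊕0 = 1
p2 (pos 2,3,6,7,10,11,14,15): XOR of data positions = 1⊕0⊕1⊕0⊕1⊕0⊕0 = 1
p4 (pos 4,5,6,7,12,13,14,15): XOR of data positions = 0⊕0⊕1⊕1⊕0⊕0⊕0 = 0
p8 (pos 8,9,10,11,12,13,14,15): XOR of data positions = 0⊕0⊕1⊕1⊕0⊕0⊕0 = 0
Codeword: 111000100011000

111000100011000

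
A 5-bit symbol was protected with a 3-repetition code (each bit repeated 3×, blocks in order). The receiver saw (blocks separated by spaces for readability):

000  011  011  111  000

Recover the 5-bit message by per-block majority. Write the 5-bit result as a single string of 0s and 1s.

01110

Block 1 (000): 0 ones → 0
Block 2 (011): 2 ones → 1
Block 3 (011): 2 ones → 1
Block 4 (111): 3 ones → 1
Block 5 (000): 0 ones → 0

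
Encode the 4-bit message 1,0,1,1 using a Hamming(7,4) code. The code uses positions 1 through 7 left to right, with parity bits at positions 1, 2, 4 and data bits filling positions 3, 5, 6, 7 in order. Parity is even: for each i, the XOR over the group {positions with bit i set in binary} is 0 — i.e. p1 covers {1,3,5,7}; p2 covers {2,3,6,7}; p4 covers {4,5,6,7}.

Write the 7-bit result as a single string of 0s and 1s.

Place data at non-parity positions: p1 p2 1 p4 0 1 1
p1 (pos 1,3,5,7): XOR of data positions = 1⊕0⊕1 = 0
p2 (pos 2,3,6,7): XOR of data positions = 1⊕1⊕1 = 1
p4 (pos 4,5,6,7): XOR of data positions = 0⊕1⊕1 = 0
Codeword: 0110011

0110011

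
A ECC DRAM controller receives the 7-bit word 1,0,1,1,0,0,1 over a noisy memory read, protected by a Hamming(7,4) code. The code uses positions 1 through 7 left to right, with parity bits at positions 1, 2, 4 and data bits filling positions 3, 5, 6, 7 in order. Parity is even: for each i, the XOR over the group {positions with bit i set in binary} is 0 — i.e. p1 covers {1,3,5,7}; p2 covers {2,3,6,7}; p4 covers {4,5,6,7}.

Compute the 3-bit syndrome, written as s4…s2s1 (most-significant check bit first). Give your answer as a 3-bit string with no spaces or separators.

001

s1 (pos 1,3,5,7): 1⊕1⊕0⊕1 = 1
s2 (pos 2,3,6,7): 0⊕1⊕0⊕1 = 0
s4 (pos 4,5,6,7): 1⊕0⊕0⊕1 = 0
Syndrome s4…s1 = 001 → error at position 1.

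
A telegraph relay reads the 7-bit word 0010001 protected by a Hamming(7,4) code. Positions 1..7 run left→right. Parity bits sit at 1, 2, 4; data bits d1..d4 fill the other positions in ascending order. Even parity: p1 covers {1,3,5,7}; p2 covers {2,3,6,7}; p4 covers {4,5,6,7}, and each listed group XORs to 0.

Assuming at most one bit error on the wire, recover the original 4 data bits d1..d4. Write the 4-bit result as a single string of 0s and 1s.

1001

s1 (pos 1,3,5,7): 0⊕1⊕0⊕1 = 0
s2 (pos 2,3,6,7): 0⊕1⊕0⊕1 = 0
s4 (pos 4,5,6,7): 0⊕0⊕0⊕1 = 1
Syndrome s4…s1 = 100 → error at position 4.
Flip position 4: 0010001 → 0011001
Read data bits from positions 3,5,6,7: 1001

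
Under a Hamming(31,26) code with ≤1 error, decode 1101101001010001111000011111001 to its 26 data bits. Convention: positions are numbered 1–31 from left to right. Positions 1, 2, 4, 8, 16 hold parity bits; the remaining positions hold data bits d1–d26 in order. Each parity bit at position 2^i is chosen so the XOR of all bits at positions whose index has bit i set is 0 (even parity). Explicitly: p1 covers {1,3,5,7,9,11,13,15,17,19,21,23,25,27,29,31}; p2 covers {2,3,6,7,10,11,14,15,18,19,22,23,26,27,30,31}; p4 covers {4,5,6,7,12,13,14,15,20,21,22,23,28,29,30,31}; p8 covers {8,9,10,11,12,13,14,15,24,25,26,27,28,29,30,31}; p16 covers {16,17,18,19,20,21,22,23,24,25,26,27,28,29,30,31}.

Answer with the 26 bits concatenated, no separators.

s1 (pos 1,3,5,7,9,11,13,15,17,19,21,23,25,27,29,31): 1⊕0⊕1⊕1⊕0⊕0⊕0⊕0⊕1⊕1⊕0⊕0⊕1⊕1⊕0⊕1 = 0
s2 (pos 2,3,6,7,10,11,14,15,18,19,22,23,26,27,30,31): 1⊕0⊕0⊕1⊕1⊕0⊕0⊕0⊕1⊕1⊕0⊕0⊕1⊕1⊕0⊕1 = 0
s4 (pos 4,5,6,7,12,13,14,15,20,21,22,23,28,29,30,31): 1⊕1⊕0⊕1⊕1⊕0⊕0⊕0⊕0⊕0⊕0⊕0⊕1⊕0⊕0⊕1 = 0
s8 (pos 8,9,10,11,12,13,14,15,24,25,26,27,28,29,30,31): 0⊕0⊕1⊕0⊕1⊕0⊕0⊕0⊕1⊕1⊕1⊕1⊕1⊕0⊕0⊕1 = 0
s16 (pos 16,17,18,19,20,21,22,23,24,25,26,27,28,29,30,31): 1⊕1⊕1⊕1⊕0⊕0⊕0⊕0⊕1⊕1⊕1⊕1⊕1⊕0⊕0⊕1 = 0
Syndrome s16…s1 = 00000 → no error.
Read data bits from positions 3,5,6,7,9,10,11,12,13,14,15,17,18,19,20,21,22,23,24,25,26,27,28,29,30,31: 01010101000111000011111001

01010101000111000011111001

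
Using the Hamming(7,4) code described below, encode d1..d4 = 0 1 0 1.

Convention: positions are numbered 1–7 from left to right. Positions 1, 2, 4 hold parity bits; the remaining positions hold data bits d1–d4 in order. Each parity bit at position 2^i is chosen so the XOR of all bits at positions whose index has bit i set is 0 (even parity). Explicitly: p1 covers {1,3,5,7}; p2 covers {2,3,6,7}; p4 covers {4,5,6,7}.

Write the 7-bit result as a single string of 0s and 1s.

Place data at non-parity positions: p1 p2 0 p4 1 0 1
p1 (pos 1,3,5,7): XOR of data positions = 0⊕1⊕1 = 0
p2 (pos 2,3,6,7): XOR of data positions = 0⊕0⊕1 = 1
p4 (pos 4,5,6,7): XOR of data positions = 1⊕0⊕1 = 0
Codeword: 0100101

0100101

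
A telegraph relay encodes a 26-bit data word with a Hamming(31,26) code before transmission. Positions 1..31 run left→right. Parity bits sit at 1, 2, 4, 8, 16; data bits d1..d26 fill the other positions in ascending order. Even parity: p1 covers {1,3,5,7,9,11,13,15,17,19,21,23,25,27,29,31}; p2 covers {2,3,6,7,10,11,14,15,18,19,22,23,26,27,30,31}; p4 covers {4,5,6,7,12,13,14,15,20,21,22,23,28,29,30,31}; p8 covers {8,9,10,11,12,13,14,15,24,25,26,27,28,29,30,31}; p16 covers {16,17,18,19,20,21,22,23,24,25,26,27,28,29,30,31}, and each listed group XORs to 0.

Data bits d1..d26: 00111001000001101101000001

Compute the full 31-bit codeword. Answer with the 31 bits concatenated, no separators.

Place data at non-parity positions: p1 p2 0 p4 0 1 1 p8 1 0 0 1 0 0 0 p16 0 0 1 1 0 1 1 0 1 0 0 0 0 0 1
p1 (pos 1,3,5,7,9,11,13,15,17,19,21,23,25,27,29,31): XOR of data positions = 0⊕0⊕1⊕1⊕0⊕0⊕0⊕0⊕1⊕0⊕1⊕1⊕0⊕0⊕1 = 0
p2 (pos 2,3,6,7,10,11,14,15,18,19,22,23,26,27,30,31): XOR of data positions = 0⊕1⊕1⊕0⊕0⊕0⊕0⊕0⊕1⊕1⊕1⊕0⊕0⊕0⊕1 = 0
p4 (pos 4,5,6,7,12,13,14,15,20,21,22,23,28,29,30,31): XOR of data positions = 0⊕1⊕1⊕1⊕0⊕0⊕0⊕1⊕0⊕1⊕1⊕0⊕0⊕0⊕1 = 1
p8 (pos 8,9,10,11,12,13,14,15,24,25,26,27,28,29,30,31): XOR of data positions = 1⊕0⊕0⊕1⊕0⊕0⊕0⊕0⊕1⊕0⊕0⊕0⊕0⊕0⊕1 = 0
p16 (pos 16,17,18,19,20,21,22,23,24,25,26,27,28,29,30,31): XOR of data positions = 0⊕0⊕1⊕1⊕0⊕1⊕1⊕0⊕1⊕0⊕0⊕0⊕0⊕0⊕1 = 0
Codeword: 0001011010010000001101101000001

0001011010010000001101101000001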